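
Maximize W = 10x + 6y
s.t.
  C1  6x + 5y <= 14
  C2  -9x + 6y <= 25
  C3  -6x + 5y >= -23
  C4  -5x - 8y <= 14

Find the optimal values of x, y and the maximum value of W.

x = 37/12, y = -9/10, maximum W = 763/30

Vertices and W = 10x + 6y:
  (-41/81, 92/27) → W = 1246/81
  (37/12, -9/10) → W = 763/30
  (-142/51, -1/102) → W = -1423/51
  (114/73, -199/73) → W = -54/73

The optimum lies where 6x + 5y = 14 and -6x + 5y = -23.
Solving simultaneously gives x = 37/12, y = -9/10.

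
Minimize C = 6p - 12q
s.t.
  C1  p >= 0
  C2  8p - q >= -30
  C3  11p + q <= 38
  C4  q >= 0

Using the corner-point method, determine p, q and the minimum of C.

p = 8/19, q = 634/19, minimum C = -7560/19

Vertices and C = 6p - 12q:
  (0, 30) → C = -360
  (0, 0) → C = 0
  (8/19, 634/19) → C = -7560/19
  (38/11, 0) → C = 228/11

The binding constraints are 8p - q = -30 and 11p + q = 38.
Solving simultaneously gives p = 8/19, q = 634/19.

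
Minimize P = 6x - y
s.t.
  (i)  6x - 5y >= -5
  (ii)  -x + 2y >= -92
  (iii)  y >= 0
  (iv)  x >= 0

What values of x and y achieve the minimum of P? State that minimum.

x = 0, y = 1, minimum P = -1

The feasible region is unbounded (it extends along (2, 1), (5, 6)), but P strictly increases along every unbounded feasible direction, so there is no improving ray and the minimum is attained at a vertex.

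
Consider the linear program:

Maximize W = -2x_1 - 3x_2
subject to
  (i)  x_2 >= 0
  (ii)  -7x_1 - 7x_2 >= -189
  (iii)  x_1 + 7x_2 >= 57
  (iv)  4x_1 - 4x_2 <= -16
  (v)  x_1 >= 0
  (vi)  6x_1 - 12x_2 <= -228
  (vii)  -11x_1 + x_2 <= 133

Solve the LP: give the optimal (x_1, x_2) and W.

Feasible corners and W = -2x_1 - 3x_2:
  (0, 27) → W = -81
  (16/3, 65/3) → W = -227/3
  (0, 19) → W = -57

The optimum lies where x_1 = 0 and 6x_1 - 12x_2 = -228.
Solving simultaneously gives x_1 = 0, x_2 = 19.

x_1 = 0, x_2 = 19, maximum W = -57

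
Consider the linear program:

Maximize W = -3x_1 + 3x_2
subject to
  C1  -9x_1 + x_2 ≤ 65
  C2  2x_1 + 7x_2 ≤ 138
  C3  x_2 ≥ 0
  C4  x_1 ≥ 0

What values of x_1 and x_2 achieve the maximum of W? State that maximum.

x_1 = 0, x_2 = 138/7, maximum W = 414/7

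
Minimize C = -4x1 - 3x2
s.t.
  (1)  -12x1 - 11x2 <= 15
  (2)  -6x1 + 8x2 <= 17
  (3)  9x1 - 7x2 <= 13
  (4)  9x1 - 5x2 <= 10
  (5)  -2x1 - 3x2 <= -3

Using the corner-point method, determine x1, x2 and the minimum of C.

x1 = 55/14, x2 = 71/14, minimum C = -433/14

Corner points and C = -4x1 - 3x2:
  (55/14, 71/14) → C = -433/14
  (-27/34, 26/17) → C = -24/17
  (45/37, 7/37) → C = -201/37

At the optimal vertex, -6x1 + 8x2 = 17 and 9x1 - 5x2 = 10.
Solving simultaneously gives x1 = 55/14, x2 = 71/14.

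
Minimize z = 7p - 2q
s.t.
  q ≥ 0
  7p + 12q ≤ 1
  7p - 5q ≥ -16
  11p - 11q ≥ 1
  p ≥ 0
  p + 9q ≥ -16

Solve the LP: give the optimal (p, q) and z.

p = 1/11, q = 0, minimum z = 7/11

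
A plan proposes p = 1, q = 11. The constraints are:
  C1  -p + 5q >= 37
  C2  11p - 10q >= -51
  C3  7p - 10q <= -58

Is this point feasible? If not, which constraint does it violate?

not feasible — violates C2

Constraint C2: 11p - 10q = -99, which is not ≥ -51. All other constraints are satisfied.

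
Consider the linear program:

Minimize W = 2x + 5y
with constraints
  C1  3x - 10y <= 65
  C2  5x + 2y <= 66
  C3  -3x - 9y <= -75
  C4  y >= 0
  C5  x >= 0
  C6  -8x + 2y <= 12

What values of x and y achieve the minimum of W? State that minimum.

x = 7/13, y = 106/13, minimum W = 544/13

Feasible corners and W = 2x + 5y:
  (148/13, 59/13) → W = 591/13
  (54/13, 294/13) → W = 1578/13
  (7/13, 106/13) → W = 544/13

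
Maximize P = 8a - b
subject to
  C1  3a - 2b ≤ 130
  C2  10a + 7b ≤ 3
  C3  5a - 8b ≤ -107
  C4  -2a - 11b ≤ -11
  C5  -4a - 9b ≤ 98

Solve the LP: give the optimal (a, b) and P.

The feasible region is unbounded (it extends along (-9, 4), (-7, 10)), but P strictly decreases along every unbounded feasible direction, so there is no improving ray and the maximum is attained at a vertex.

a = -145/23, b = 217/23, maximum P = -1377/23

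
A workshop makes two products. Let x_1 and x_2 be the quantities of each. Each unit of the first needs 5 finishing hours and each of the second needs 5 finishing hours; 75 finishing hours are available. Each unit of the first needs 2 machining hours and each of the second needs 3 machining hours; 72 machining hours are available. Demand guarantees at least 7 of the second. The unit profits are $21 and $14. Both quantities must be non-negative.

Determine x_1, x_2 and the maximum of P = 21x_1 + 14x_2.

x_1 = 8, x_2 = 7, maximum P = 266

Corner points and P = 21x_1 + 14x_2:
  (0, 15) → P = 210
  (0, 7) → P = 98
  (8, 7) → P = 266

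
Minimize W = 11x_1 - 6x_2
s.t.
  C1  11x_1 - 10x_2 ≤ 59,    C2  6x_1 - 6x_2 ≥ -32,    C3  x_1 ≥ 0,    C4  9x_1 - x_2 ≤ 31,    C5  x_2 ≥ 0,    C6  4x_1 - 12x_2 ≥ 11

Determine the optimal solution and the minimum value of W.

x_1 = 11/4, x_2 = 0, minimum W = 121/4

Corner points and W = 11x_1 - 6x_2:
  (31/9, 0) → W = 341/9
  (361/104, 25/104) → W = 3821/104
  (11/4, 0) → W = 121/4

The optimum lies where x_2 = 0 and 4x_1 - 12x_2 = 11.
Solving simultaneously gives x_1 = 11/4, x_2 = 0.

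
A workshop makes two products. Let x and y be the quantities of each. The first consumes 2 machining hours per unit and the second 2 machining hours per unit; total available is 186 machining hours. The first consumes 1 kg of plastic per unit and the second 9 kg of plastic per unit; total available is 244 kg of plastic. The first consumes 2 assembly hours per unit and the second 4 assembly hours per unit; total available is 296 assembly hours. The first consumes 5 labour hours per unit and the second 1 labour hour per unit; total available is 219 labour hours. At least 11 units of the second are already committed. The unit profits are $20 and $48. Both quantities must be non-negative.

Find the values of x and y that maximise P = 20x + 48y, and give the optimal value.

Extreme points and P = 20x + 48y:
  (0, 244/9) → P = 3904/3
  (0, 11) → P = 528
  (157/4, 91/4) → P = 1877
  (208/5, 11) → P = 1360

The binding constraints are x + 9y = 244 and 5x + y = 219.
Solving simultaneously gives x = 157/4, y = 91/4.

x = 157/4, y = 91/4, maximum P = 1877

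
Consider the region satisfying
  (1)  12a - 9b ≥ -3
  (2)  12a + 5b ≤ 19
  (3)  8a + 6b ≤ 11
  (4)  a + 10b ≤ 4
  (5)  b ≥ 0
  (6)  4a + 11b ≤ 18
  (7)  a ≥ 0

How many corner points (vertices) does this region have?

5

Of the 21 pairwise boundary intersections, those satisfying every inequality are:
  (2/43, 17/43)
  (0, 1/3)
  (43/37, 21/74)
  (11/8, 0)
  (0, 0)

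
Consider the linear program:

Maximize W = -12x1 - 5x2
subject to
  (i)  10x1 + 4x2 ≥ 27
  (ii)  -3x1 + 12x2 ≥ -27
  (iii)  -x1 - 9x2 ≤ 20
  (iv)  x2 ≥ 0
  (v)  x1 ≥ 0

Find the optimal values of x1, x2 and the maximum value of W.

Corner points and W = -12x1 - 5x2:
  (27/10, 0) → W = -162/5
  (0, 27/4) → W = -135/4
  (9, 0) → W = -108
The feasible region is unbounded (it extends along (0, 1), (4, 1)), but W strictly decreases along every unbounded feasible direction, so there is no improving ray and the maximum is attained at a vertex.

The optimum lies where 10x1 + 4x2 = 27 and x2 = 0.
Solving simultaneously gives x1 = 27/10, x2 = 0.

x1 = 27/10, x2 = 0, maximum W = -162/5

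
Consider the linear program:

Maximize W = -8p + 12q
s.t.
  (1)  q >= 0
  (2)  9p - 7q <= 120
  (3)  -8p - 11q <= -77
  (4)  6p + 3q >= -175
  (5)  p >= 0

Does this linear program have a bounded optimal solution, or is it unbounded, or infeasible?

From the feasible point (40/3, 0), moving in the direction (0, 1) keeps every constraint satisfied while W increases without bound.

unbounded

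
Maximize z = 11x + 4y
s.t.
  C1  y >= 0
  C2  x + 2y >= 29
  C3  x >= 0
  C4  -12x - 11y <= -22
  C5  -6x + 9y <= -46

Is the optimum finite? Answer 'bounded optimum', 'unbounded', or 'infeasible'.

unbounded

From the feasible point (29, 0), moving in the direction (9, 6) keeps every constraint satisfied while z increases without bound.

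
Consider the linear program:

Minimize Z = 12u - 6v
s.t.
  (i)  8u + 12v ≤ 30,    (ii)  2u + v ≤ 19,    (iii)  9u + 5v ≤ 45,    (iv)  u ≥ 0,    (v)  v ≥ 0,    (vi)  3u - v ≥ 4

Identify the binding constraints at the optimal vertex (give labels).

Corner points and Z = 12u - 6v:
  (15/4, 0) → Z = 45
  (39/22, 29/22) → Z = 147/11
  (4/3, 0) → Z = 16

The minimum is at (39/22, 29/22). Substituting into each constraint, equality holds for (i) and (vi); the remaining constraints have slack.

(i) and (vi)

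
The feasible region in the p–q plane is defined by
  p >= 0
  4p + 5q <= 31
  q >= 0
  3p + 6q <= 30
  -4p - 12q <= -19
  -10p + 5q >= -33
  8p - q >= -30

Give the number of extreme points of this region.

5

Intersecting each pair of boundary lines and keeping only the points that satisfy every inequality leaves:
  (0, 5)
  (0, 19/12)
  (4, 3)
  (32/7, 89/35)
  (491/140, 29/70)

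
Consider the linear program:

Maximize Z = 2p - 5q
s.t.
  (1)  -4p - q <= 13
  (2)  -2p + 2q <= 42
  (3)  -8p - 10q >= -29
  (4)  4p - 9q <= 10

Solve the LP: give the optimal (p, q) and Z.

p = -107/40, q = -23/10, maximum Z = 123/20

Corner points and Z = 2p - 5q:
  (-159/32, 55/8) → Z = -709/16
  (-107/40, -23/10) → Z = 123/20
  (361/112, 9/28) → Z = 271/56

The optimum lies where -4p - q = 13 and 4p - 9q = 10.
Solving simultaneously gives p = -107/40, q = -23/10.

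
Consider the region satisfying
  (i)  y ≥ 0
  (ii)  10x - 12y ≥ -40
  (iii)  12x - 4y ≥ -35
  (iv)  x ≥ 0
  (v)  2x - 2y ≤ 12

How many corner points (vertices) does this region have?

4

The feasible vertices (each the meet of two boundaries and inside every other half-plane) are:
  (0, 0)
  (6, 0)
  (0, 10/3)
  (56, 50)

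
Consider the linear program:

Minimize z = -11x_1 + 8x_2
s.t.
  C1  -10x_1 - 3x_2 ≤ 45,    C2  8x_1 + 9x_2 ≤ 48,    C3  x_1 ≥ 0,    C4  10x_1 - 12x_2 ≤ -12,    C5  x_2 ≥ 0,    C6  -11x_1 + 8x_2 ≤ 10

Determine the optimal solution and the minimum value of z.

x_1 = 78/31, x_2 = 96/31, minimum z = -90/31

Corner points and z = -11x_1 + 8x_2:
  (78/31, 96/31) → z = -90/31
  (294/163, 608/163) → z = 10
  (0, 1) → z = 8
  (0, 5/4) → z = 10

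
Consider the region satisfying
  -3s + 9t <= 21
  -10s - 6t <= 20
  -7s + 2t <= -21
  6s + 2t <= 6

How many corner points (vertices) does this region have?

3

Pairwise boundary intersections that survive every other constraint:
  (43/31, -175/31)
  (19/4, -45/4)
  (27/13, -42/13)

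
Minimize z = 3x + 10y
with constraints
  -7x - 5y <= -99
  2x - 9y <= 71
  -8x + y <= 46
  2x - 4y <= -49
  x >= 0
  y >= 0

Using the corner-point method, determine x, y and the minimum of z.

Vertices and z = 3x + 10y:
  (151/38, 541/38) → z = 5863/38
  (0, 99/5) → z = 198
  (0, 46) → z = 460
The feasible region is unbounded (it extends along (1, 8), (2, 1)), but z strictly increases along every unbounded feasible direction, so there is no improving ray and the minimum is attained at a vertex.

x = 151/38, y = 541/38, minimum z = 5863/38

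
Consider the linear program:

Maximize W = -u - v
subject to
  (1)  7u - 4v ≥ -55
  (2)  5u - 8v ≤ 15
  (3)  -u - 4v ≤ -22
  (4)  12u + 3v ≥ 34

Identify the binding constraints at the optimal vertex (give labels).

Corner points and W = -u - v:
  (-29/69, 898/69) → W = -869/69
  (59/7, 95/28) → W = -331/28
  (14/9, 46/9) → W = -20/3
The feasible region is unbounded (it extends along (8, 5), (4, 7)), but W strictly decreases along every unbounded feasible direction, so there is no improving ray and the maximum is attained at a vertex.

The maximum is at (14/9, 46/9). Substituting into each constraint, equality holds for (3) and (4); the remaining constraints have slack.

(3) and (4)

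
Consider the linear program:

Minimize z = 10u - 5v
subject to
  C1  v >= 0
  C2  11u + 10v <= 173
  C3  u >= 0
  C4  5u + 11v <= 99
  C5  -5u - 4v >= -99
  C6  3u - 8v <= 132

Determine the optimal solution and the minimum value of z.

Extreme points and z = 10u - 5v:
  (173/11, 0) → z = 1730/11
  (0, 0) → z = 0
  (913/71, 224/71) → z = 8010/71
  (0, 9) → z = -45

The binding constraints are u = 0 and 5u + 11v = 99.
Solving simultaneously gives u = 0, v = 9.

u = 0, v = 9, minimum z = -45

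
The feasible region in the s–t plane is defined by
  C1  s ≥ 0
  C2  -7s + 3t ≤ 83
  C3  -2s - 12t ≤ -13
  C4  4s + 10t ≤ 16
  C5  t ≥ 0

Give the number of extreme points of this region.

3

Intersecting each pair of boundary lines and keeping only the points that satisfy every inequality leaves:
  (0, 13/12)
  (0, 8/5)
  (31/14, 5/7)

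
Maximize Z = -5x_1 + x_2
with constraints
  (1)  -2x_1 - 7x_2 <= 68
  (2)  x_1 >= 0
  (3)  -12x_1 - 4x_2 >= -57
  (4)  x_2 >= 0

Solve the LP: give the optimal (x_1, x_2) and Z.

x_1 = 0, x_2 = 57/4, maximum Z = 57/4

Vertices and Z = -5x_1 + x_2:
  (0, 57/4) → Z = 57/4
  (0, 0) → Z = 0
  (19/4, 0) → Z = -95/4

The optimum lies where x_1 = 0 and -12x_1 - 4x_2 = -57.
Solving simultaneously gives x_1 = 0, x_2 = 57/4.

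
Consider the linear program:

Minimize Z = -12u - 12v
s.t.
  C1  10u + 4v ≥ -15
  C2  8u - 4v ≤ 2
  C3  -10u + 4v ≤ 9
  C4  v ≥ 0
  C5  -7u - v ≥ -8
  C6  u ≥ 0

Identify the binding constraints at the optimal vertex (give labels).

C3 and C5

Extreme points and Z = -12u - 12v:
  (1/4, 0) → Z = -3
  (17/18, 25/18) → Z = -28
  (23/38, 143/38) → Z = -996/19
  (0, 9/4) → Z = -27
  (0, 0) → Z = 0

The minimum is at (23/38, 143/38). Substituting into each constraint, equality holds for C3 and C5; the remaining constraints have slack.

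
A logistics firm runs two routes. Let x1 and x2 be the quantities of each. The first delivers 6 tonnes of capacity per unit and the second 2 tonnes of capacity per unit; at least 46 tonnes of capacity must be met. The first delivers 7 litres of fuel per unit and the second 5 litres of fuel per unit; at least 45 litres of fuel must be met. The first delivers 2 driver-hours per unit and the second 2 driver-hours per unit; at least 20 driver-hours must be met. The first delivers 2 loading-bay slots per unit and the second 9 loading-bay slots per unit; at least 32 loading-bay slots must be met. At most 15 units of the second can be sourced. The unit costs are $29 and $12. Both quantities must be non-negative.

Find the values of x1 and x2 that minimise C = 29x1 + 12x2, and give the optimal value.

x1 = 13/2, x2 = 7/2, minimum C = 461/2

Feasible corners and C = 29x1 + 12x2:
  (16, 0) → C = 464
  (13/2, 7/2) → C = 461/2
  (8/3, 15) → C = 772/3
  (58/7, 12/7) → C = 1826/7
The feasible region is unbounded (it extends along (1, 0)), but C strictly increases along every unbounded feasible direction, so there is no improving ray and the minimum is attained at a vertex.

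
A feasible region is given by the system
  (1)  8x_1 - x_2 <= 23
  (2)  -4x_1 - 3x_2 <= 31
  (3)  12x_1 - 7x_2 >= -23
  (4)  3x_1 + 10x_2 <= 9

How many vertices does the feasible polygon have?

Pairwise boundary intersections that survive every other constraint:
  (19/14, -85/7)
  (239/83, 3/83)
  (-143/32, -35/8)
  (-167/141, 59/47)

4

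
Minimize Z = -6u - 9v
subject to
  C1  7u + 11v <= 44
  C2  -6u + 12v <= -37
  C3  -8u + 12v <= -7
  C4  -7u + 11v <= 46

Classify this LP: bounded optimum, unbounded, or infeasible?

unbounded

From the feasible point (187/30, 1/30), moving in the direction (11, -7) keeps every constraint satisfied while Z decreases without bound.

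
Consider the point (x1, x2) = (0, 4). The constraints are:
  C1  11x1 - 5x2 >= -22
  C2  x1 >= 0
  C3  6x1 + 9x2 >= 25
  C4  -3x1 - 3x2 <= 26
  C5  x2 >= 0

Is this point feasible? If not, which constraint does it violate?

feasible

C1: -20 ≥ -22 ✓
C2: 0 ≥ 0 ✓
C3: 36 ≥ 25 ✓
C4: -12 ≤ 26 ✓
C5: 4 ≥ 0 ✓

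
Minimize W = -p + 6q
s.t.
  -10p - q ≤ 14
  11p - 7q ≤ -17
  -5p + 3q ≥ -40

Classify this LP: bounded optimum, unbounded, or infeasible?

Corner points and W = -p + 6q:
  (-115/81, 16/81) → W = 211/81
  (331/2, 525/2) → W = 2819/2
The feasible region has finitely many vertices and no improving ray; the minimum is 211/81 at (-115/81, 16/81).

bounded optimum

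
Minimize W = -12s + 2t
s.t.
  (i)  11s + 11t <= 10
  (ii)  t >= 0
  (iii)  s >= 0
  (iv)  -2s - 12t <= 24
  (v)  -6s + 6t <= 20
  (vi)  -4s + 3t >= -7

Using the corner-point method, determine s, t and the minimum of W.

s = 10/11, t = 0, minimum W = -120/11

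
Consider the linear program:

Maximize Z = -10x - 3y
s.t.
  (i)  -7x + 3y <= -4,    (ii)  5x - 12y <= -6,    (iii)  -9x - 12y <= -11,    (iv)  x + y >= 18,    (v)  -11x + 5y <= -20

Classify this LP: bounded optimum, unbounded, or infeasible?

Corner points and Z = -10x - 3y:
  (210/17, 96/17) → Z = -2388/17
  (55/8, 89/8) → Z = -817/8
The feasible region has finitely many vertices and no improving ray; the maximum is -817/8 at (55/8, 89/8).

bounded optimum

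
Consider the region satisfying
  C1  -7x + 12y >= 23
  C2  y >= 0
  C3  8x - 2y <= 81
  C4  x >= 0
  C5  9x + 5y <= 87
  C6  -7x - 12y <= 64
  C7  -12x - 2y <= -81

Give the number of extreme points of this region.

Intersecting each pair of boundary lines and keeping only the points that satisfy every inequality leaves:
  (929/143, 816/143)
  (463/79, 843/158)
  (11/2, 15/2)

3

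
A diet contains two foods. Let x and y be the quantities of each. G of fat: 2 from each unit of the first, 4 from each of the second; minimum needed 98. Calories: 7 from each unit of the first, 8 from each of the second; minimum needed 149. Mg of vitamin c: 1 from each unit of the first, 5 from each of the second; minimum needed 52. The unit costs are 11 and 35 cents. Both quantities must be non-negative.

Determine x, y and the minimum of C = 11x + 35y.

x = 47, y = 1, minimum C = 552

Vertices and C = 11x + 35y:
  (0, 49/2) → C = 1715/2
  (52, 0) → C = 572
  (47, 1) → C = 552
The feasible region is unbounded (it extends along (0, 1), (1, 0)), but C strictly increases along every unbounded feasible direction, so there is no improving ray and the minimum is attained at a vertex.

At the optimal vertex, 2x + 4y = 98 and x + 5y = 52.
Solving simultaneously gives x = 47, y = 1.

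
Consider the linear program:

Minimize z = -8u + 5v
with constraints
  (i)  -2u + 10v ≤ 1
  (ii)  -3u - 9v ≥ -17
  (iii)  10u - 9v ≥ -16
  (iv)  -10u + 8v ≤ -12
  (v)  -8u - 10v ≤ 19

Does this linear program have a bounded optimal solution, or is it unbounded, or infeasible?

unbounded

From the feasible point (161/48, 37/48), moving in the direction (10, -8) keeps every constraint satisfied while z decreases without bound.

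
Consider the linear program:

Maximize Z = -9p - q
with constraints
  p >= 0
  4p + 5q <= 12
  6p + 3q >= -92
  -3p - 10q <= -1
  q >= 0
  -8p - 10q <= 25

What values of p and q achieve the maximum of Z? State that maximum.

Vertices and Z = -9p - q:
  (0, 12/5) → Z = -12/5
  (0, 1/10) → Z = -1/10
  (3, 0) → Z = -27
  (1/3, 0) → Z = -3

At the optimal vertex, p = 0 and -3p - 10q = -1.
Solving simultaneously gives p = 0, q = 1/10.

p = 0, q = 1/10, maximum Z = -1/10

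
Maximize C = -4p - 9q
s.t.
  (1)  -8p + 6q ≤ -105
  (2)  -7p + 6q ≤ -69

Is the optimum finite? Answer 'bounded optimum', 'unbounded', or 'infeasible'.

unbounded

From the feasible point (36, 61/2), moving in the direction (-6, -8) keeps every constraint satisfied while C increases without bound.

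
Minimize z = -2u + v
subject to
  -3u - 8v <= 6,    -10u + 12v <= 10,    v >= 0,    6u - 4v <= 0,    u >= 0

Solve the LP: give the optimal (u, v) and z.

u = 5/4, v = 15/8, minimum z = -5/8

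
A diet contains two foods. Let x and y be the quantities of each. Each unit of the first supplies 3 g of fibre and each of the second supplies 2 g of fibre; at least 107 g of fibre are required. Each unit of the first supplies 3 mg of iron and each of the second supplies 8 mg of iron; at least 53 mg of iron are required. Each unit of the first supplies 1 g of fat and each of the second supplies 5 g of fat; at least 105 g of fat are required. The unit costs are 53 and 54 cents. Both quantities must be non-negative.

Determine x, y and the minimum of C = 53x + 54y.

Corner points and C = 53x + 54y:
  (0, 107/2) → C = 2889
  (105, 0) → C = 5565
  (25, 16) → C = 2189
The feasible region is unbounded (it extends along (0, 1), (1, 0)), but C strictly increases along every unbounded feasible direction, so there is no improving ray and the minimum is attained at a vertex.

The binding constraints are 3x + 2y = 107 and x + 5y = 105.
Solving simultaneously gives x = 25, y = 16.

x = 25, y = 16, minimum C = 2189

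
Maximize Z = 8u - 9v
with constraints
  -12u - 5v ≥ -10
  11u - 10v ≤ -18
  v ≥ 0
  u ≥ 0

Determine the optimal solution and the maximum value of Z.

Corner points and Z = 8u - 9v:
  (2/35, 326/175) → Z = -2854/175
  (0, 2) → Z = -18
  (0, 9/5) → Z = -81/5

u = 0, v = 9/5, maximum Z = -81/5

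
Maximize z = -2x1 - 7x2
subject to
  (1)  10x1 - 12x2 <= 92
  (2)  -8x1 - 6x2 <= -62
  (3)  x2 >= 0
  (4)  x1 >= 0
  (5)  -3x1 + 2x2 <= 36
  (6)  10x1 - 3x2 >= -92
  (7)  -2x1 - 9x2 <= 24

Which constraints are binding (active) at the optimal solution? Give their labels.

Extreme points and z = -2x1 - 7x2:
  (46/5, 0) → z = -92/5
  (31/4, 0) → z = -31/2
  (0, 31/3) → z = -217/3
  (0, 18) → z = -126
The feasible region is unbounded (it extends along (6, 5), (2, 3)), but z strictly decreases along every unbounded feasible direction, so there is no improving ray and the maximum is attained at a vertex.

The maximum is at (31/4, 0). Substituting into each constraint, equality holds for (2) and (3); the remaining constraints have slack.

(2) and (3)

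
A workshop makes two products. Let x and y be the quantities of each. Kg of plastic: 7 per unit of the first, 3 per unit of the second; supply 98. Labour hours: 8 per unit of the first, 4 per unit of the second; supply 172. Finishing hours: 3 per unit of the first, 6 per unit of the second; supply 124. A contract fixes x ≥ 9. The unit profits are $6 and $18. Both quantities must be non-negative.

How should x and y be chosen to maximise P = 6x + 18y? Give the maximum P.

Feasible corners and P = 6x + 18y:
  (14, 0) → P = 84
  (9, 0) → P = 54
  (9, 35/3) → P = 264

x = 9, y = 35/3, maximum P = 264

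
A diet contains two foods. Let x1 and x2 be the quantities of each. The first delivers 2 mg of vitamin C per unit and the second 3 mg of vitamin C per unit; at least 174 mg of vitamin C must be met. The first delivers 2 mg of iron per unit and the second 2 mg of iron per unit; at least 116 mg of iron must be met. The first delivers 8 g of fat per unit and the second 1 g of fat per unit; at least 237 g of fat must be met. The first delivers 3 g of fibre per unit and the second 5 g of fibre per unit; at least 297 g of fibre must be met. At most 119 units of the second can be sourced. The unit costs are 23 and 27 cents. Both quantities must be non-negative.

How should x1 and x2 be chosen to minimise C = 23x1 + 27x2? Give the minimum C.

Feasible corners and C = 23x1 + 27x2:
  (99, 0) → C = 2277
  (24, 45) → C = 1767
  (59/4, 119) → C = 14209/4
The feasible region is unbounded (it extends along (1, 0)), but C strictly increases along every unbounded feasible direction, so there is no improving ray and the minimum is attained at a vertex.

x1 = 24, x2 = 45, minimum C = 1767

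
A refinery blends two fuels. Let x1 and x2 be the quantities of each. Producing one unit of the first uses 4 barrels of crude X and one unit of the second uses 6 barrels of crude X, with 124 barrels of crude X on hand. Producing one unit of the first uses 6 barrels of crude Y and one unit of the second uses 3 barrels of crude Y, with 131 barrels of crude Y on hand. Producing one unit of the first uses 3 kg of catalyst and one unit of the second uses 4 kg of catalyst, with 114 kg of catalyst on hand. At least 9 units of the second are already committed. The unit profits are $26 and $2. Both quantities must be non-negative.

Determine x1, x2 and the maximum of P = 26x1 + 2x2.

Corner points and P = 26x1 + 2x2:
  (0, 62/3) → P = 124/3
  (0, 9) → P = 18
  (69/4, 55/6) → P = 2801/6
  (52/3, 9) → P = 1406/3

x1 = 52/3, x2 = 9, maximum P = 1406/3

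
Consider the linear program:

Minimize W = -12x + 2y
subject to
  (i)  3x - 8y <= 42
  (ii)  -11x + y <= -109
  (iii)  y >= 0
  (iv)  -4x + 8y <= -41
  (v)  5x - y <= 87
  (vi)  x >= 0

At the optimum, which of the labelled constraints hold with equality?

Vertices and W = -12x + 2y:
  (14, 0) → W = -168
  (654/37, 51/37) → W = -7746/37
  (41/4, 0) → W = -123
  (655/36, 143/36) → W = -3787/18

The minimum is at (655/36, 143/36). Substituting into each constraint, equality holds for (iv) and (v); the remaining constraints have slack.

(iv) and (v)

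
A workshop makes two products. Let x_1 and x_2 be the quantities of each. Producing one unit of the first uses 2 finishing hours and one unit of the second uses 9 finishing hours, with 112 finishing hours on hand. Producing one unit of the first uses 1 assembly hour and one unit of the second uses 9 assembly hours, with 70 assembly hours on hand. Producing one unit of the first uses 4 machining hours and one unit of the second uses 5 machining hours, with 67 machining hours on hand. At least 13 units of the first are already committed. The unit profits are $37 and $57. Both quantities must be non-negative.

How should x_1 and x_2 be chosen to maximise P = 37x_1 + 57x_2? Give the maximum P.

x_1 = 13, x_2 = 3, maximum P = 652

Extreme points and P = 37x_1 + 57x_2:
  (67/4, 0) → P = 2479/4
  (13, 0) → P = 481
  (13, 3) → P = 652

The binding constraints are 4x_1 + 5x_2 = 67 and x_1 = 13.
Solving simultaneously gives x_1 = 13, x_2 = 3.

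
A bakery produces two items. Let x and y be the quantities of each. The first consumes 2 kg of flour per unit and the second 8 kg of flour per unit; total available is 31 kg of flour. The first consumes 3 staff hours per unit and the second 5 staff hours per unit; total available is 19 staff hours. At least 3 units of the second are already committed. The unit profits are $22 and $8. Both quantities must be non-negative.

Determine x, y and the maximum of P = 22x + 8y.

x = 4/3, y = 3, maximum P = 160/3

Extreme points and P = 22x + 8y:
  (0, 19/5) → P = 152/5
  (0, 3) → P = 24
  (4/3, 3) → P = 160/3

The optimum lies where 3x + 5y = 19 and y = 3.
Solving simultaneously gives x = 4/3, y = 3.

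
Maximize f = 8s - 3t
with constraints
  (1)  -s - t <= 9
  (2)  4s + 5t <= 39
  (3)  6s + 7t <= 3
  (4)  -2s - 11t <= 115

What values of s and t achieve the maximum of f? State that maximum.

The binding constraints are 6s + 7t = 3 and -2s - 11t = 115.
Solving simultaneously gives s = 419/26, t = -174/13.

s = 419/26, t = -174/13, maximum f = 2198/13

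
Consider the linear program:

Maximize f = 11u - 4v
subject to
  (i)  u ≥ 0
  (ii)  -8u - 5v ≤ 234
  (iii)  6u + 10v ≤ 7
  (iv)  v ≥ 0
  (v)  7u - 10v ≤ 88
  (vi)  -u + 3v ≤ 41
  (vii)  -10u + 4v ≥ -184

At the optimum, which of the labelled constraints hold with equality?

Vertices and f = 11u - 4v:
  (0, 7/10) → f = -14/5
  (0, 0) → f = 0
  (7/6, 0) → f = 77/6

The maximum is at (7/6, 0). Substituting into each constraint, equality holds for (iii) and (iv); the remaining constraints have slack.

(iii) and (iv)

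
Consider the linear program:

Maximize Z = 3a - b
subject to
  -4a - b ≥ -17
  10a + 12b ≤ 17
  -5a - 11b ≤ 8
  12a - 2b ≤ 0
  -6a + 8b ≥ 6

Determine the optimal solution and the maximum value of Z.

Feasible corners and Z = 3a - b:
  (17/82, 51/41) → Z = -51/82
  (-65/53, -9/53) → Z = -186/53
  (1/7, 6/7) → Z = -3/7
The feasible region is unbounded (it extends along (-6, 5), (-11, 5)), but Z strictly decreases along every unbounded feasible direction, so there is no improving ray and the maximum is attained at a vertex.

The optimum lies where 12a - 2b = 0 and -6a + 8b = 6.
Solving simultaneously gives a = 1/7, b = 6/7.

a = 1/7, b = 6/7, maximum Z = -3/7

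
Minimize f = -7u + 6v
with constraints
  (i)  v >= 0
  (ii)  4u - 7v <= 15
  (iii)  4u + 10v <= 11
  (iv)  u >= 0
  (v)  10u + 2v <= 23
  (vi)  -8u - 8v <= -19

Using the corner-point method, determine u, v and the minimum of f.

Corner points and f = -7u + 6v:
  (52/23, 9/46) → f = -337/23
  (17/8, 1/4) → f = -107/8
  (73/32, 3/32) → f = -493/32

At the optimal vertex, 10u + 2v = 23 and -8u - 8v = -19.
Solving simultaneously gives u = 73/32, v = 3/32.

u = 73/32, v = 3/32, minimum f = -493/32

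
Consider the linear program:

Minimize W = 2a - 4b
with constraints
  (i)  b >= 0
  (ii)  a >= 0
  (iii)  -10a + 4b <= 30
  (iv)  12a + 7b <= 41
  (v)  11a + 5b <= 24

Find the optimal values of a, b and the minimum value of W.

Corner points and W = 2a - 4b:
  (0, 0) → W = 0
  (24/11, 0) → W = 48/11
  (0, 24/5) → W = -96/5

The binding constraints are a = 0 and 11a + 5b = 24.
Solving simultaneously gives a = 0, b = 24/5.

a = 0, b = 24/5, minimum W = -96/5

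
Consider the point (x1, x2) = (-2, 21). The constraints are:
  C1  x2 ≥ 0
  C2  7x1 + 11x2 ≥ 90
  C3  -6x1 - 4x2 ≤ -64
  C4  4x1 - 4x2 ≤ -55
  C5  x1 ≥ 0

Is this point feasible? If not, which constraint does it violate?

Constraint C5: x1 = -2, which is not ≥ 0. All other constraints are satisfied.

not feasible — violates C5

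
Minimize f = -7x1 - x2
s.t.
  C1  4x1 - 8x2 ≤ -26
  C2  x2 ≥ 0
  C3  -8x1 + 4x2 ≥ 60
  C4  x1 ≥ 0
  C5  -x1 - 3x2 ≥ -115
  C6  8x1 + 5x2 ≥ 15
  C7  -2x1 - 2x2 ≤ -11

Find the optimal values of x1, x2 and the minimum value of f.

x1 = 10, x2 = 35, minimum f = -105

The optimum lies where -8x1 + 4x2 = 60 and -x1 - 3x2 = -115.
Solving simultaneously gives x1 = 10, x2 = 35.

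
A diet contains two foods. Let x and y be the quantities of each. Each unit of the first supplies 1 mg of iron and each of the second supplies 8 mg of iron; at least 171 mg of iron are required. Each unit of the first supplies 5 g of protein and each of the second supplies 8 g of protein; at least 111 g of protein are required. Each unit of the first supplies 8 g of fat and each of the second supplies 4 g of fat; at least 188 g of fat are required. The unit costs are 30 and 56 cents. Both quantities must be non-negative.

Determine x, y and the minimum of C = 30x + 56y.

x = 41/3, y = 59/3, minimum C = 4534/3

Feasible corners and C = 30x + 56y:
  (0, 47) → C = 2632
  (171, 0) → C = 5130
  (41/3, 59/3) → C = 4534/3
The feasible region is unbounded (it extends along (0, 1), (1, 0)), but C strictly increases along every unbounded feasible direction, so there is no improving ray and the minimum is attained at a vertex.

At the optimal vertex, x + 8y = 171 and 8x + 4y = 188.
Solving simultaneously gives x = 41/3, y = 59/3.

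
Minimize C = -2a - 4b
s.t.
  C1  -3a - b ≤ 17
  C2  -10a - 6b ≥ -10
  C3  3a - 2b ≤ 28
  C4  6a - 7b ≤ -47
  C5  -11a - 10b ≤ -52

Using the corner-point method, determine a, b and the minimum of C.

Extreme points and C = -2a - 4b:
  (-14, 25) → C = -72
  (-222/19, 343/19) → C = -928/19
  (-106/17, 205/17) → C = -608/17

a = -14, b = 25, minimum C = -72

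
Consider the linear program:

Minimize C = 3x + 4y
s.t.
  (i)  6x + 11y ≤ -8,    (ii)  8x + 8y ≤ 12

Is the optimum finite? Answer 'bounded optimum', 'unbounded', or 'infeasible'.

From the feasible point (49/10, -17/5), moving in the direction (-11, 6) keeps every constraint satisfied while C decreases without bound.

unbounded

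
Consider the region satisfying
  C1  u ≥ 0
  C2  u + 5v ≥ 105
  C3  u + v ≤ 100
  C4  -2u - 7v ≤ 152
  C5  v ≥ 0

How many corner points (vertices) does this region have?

Of the 10 pairwise boundary intersections, those satisfying every inequality are:
  (0, 21)
  (0, 100)
  (395/4, 5/4)

3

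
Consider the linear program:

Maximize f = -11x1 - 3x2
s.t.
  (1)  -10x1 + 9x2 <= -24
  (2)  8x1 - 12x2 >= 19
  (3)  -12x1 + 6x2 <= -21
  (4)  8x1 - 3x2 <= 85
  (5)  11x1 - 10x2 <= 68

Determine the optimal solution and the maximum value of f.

Extreme points and f = -11x1 - 3x2:
  (39/16, 1/24) → f = -431/16
  (15/16, -13/8) → f = -87/16
  (313/26, 335/52) → f = -607/4
  (-11/3, -65/6) → f = 437/6

x1 = -11/3, x2 = -65/6, maximum f = 437/6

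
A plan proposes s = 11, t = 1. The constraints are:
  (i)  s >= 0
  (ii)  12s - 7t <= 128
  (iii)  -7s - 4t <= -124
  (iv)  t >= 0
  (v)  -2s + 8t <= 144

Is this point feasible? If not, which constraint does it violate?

not feasible — violates (iii)

Constraint (iii): -7s - 4t = -81, which is not ≤ -124. All other constraints are satisfied.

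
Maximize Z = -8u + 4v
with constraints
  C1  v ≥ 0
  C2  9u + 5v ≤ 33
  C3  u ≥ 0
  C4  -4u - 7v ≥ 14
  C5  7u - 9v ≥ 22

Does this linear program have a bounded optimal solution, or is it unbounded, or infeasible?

The boundaries v = 0 and 9u + 5v = 33 meet at (11/3, 0), but that point violates -4u - 7v ≥ 14. Every candidate vertex is excluded by some other constraint, so the feasible region is empty.

infeasible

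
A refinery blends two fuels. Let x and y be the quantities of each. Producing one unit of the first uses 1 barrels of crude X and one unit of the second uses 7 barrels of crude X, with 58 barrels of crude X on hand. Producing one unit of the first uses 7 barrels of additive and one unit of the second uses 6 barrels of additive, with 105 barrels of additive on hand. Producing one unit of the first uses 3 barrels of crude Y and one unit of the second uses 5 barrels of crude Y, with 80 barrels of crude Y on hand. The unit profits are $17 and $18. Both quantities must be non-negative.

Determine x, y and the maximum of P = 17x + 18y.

x = 9, y = 7, maximum P = 279

Vertices and P = 17x + 18y:
  (0, 0) → P = 0
  (0, 58/7) → P = 1044/7
  (15, 0) → P = 255
  (9, 7) → P = 279

The optimum lies where x + 7y = 58 and 7x + 6y = 105.
Solving simultaneously gives x = 9, y = 7.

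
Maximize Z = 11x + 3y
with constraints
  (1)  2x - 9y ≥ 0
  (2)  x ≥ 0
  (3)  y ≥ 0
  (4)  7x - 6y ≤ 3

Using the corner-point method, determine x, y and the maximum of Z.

x = 9/17, y = 2/17, maximum Z = 105/17

Feasible corners and Z = 11x + 3y:
  (0, 0) → Z = 0
  (9/17, 2/17) → Z = 105/17
  (3/7, 0) → Z = 33/7

At the optimal vertex, 2x - 9y = 0 and 7x - 6y = 3.
Solving simultaneously gives x = 9/17, y = 2/17.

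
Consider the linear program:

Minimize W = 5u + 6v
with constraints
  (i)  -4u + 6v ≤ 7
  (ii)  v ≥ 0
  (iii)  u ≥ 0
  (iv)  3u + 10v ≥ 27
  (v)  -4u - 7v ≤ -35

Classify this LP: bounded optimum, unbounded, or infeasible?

Extreme points and W = 5u + 6v:
  (161/52, 42/13) → W = 1813/52
  (9, 0) → W = 45
  (161/19, 3/19) → W = 823/19
The feasible region has finitely many vertices and no improving ray; the minimum is 1813/52 at (161/52, 42/13).

bounded optimum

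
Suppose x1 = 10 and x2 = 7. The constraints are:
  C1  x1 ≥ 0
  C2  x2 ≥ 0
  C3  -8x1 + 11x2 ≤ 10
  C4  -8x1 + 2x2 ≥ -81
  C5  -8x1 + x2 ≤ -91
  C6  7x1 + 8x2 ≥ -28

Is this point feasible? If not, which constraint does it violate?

not feasible — violates C5

Constraint C5: -8x1 + x2 = -73, which is not ≤ -91. All other constraints are satisfied.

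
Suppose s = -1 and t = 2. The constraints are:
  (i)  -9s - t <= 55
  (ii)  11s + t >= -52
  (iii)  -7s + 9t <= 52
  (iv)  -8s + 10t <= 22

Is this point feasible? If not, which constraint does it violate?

not feasible — violates (iv)

Constraint (iv): -8s + 10t = 28, which is not ≤ 22. All other constraints are satisfied.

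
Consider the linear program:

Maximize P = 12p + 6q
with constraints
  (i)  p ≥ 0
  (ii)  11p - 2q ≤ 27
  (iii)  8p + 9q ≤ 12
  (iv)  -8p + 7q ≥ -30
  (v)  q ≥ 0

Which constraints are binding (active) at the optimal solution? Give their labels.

Extreme points and P = 12p + 6q:
  (0, 4/3) → P = 8
  (0, 0) → P = 0
  (3/2, 0) → P = 18

The maximum is at (3/2, 0). Substituting into each constraint, equality holds for (iii) and (v); the remaining constraints have slack.

(iii) and (v)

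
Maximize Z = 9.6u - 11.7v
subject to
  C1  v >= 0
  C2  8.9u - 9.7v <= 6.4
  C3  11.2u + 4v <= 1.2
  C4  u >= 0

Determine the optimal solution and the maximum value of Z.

The binding constraints are v = 0 and 11.2u + 4v = 1.2.
Solving simultaneously gives u = 3/28, v = 0.

u = 3/28, v = 0, maximum Z = 36/35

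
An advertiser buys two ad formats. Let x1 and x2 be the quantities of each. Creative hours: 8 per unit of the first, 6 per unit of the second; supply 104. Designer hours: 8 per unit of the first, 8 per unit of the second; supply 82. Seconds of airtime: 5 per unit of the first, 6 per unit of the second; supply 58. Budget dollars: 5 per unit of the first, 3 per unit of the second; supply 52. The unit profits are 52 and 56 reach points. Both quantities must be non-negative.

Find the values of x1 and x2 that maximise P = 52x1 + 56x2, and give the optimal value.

x1 = 7/2, x2 = 27/4, maximum P = 560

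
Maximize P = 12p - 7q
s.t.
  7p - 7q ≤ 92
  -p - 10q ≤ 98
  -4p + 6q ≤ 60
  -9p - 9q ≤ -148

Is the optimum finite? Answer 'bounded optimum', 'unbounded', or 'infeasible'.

Corner points and P = 12p - 7q:
  (486/7, 394/7) → P = 3074/7
  (932/63, 104/63) → P = 10456/63
  (58/15, 566/45) → P = -1874/45
The feasible region has finitely many vertices and no improving ray; the maximum is 3074/7 at (486/7, 394/7).

bounded optimum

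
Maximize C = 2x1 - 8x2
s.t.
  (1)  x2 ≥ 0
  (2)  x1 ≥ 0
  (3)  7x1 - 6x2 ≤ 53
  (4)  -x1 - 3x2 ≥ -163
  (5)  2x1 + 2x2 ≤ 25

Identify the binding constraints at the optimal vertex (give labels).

(1) and (3)

Vertices and C = 2x1 - 8x2:
  (0, 0) → C = 0
  (53/7, 0) → C = 106/7
  (0, 25/2) → C = -100
  (128/13, 69/26) → C = -20/13

The maximum is at (53/7, 0). Substituting into each constraint, equality holds for (1) and (3); the remaining constraints have slack.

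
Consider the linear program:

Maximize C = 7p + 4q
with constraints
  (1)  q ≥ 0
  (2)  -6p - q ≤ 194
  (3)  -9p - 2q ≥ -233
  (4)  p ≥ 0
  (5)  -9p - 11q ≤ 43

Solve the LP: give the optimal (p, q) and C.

p = 0, q = 233/2, maximum C = 466

Corner points and C = 7p + 4q:
  (233/9, 0) → C = 1631/9
  (0, 0) → C = 0
  (0, 233/2) → C = 466

The binding constraints are -9p - 2q = -233 and p = 0.
Solving simultaneously gives p = 0, q = 233/2.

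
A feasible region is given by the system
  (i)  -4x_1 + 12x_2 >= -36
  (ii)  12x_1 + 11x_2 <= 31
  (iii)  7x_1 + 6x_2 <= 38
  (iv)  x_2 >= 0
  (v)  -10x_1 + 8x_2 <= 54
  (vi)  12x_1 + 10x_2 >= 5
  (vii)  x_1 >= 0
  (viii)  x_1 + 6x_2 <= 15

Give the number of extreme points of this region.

Pairwise boundary intersections that survive every other constraint:
  (31/12, 0)
  (21/61, 149/61)
  (5/12, 0)
  (0, 1/2)
  (0, 5/2)

5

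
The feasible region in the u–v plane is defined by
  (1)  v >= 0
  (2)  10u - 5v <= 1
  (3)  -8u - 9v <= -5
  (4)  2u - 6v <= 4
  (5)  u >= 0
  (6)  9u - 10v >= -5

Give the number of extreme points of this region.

3

Intersecting each pair of boundary lines and keeping only the points that satisfy every inequality leaves:
  (17/65, 21/65)
  (7/11, 59/55)
  (5/161, 85/161)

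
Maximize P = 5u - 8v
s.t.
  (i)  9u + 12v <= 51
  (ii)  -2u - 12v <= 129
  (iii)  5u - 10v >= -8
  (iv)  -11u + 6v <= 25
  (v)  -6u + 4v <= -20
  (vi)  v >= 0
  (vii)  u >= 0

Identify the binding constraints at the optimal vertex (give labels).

(i) and (vi)

Vertices and P = 5u - 8v:
  (37/9, 7/6) → P = 101/9
  (17/3, 0) → P = 85/3
  (10/3, 0) → P = 50/3

The maximum is at (17/3, 0). Substituting into each constraint, equality holds for (i) and (vi); the remaining constraints have slack.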